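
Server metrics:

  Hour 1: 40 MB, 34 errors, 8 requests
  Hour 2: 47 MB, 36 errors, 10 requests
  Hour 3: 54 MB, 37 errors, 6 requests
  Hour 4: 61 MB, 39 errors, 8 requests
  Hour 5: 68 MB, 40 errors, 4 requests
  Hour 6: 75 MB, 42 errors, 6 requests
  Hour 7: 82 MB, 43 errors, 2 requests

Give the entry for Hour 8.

89 MB, 45 errors, 4 requests

MB goes 40, 47, 54, 61, 68, 75, 82 → 89 (+7 each step).
Errors — alternating steps +2, +1, +2, +1, …: 34, 36, 37, 39, 40, 42, 43 → 45.
Requests: alternating steps +2, −4, +2, −4, …; 8, 10, 6, 8, 4, 6, 2 → 4.
So the next record is 89 MB, 45 errors, 4 requests.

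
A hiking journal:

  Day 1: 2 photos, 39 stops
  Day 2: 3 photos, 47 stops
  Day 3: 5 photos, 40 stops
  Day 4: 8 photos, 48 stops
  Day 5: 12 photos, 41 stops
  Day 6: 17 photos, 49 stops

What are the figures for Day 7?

23 photos, 42 stops

Photos — differences are 1, 2, 3, … (increasing by 1 each time): 2, 3, 5, 8, 12, 17 → 23.
Stops: 39, 47, 40, 48, 41, 49 → 42 (alternating steps +8, −7, +8, −7, …).
So the next line is 23 photos, 42 stops.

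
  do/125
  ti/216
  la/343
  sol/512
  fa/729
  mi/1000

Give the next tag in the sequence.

re/1331

Note: runs backward through the solfège scale do→ti; do, ti, la, sol, fa, mi → re.
For the second component, perfect cubes: 5³, 6³, 7³, …: 125, 216, 343, 512, 729, 1000 → 1331.
Combining the parts gives re/1331.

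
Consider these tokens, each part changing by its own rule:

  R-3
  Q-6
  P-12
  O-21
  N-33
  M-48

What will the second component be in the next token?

Second component — differences are 3, 6, 9, … (increasing by 3 each time): 3, 6, 12, 21, 33, 48 → 66.

66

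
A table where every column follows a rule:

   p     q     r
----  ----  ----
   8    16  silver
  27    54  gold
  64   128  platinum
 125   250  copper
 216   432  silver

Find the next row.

343  686  gold

Column p: 8, 27, 64, 125, 216 → 343 (perfect cubes: 2³, 3³, 4³, …).
Column q — always 2 × the column p: 16, 54, 128, 250, 432 → 686.
Column r — repeats silver → gold → platinum → copper: silver, gold, platinum, copper, silver → gold.
Combining the parts gives 343  686  gold.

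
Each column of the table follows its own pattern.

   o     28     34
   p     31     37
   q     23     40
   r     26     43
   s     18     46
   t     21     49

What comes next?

Letter: o, p, q, r, s, t → u (letters move forward 1 place in the alphabet).
Second component: alternating steps +3, −8, +3, −8, …, so 28, 31, 23, 26, 18, 21 → 13.
For the third component, +3 each step: 34, 37, 40, 43, 46, 49 → 52.
Putting it together: u  13  52.

u  13  52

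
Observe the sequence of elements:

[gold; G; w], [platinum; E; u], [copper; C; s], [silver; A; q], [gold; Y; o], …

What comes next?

[platinum; W; m]

Metal — repeats gold → platinum → copper → silver: gold, platinum, copper, silver, gold → platinum.
First letter — letters move back 2 places in the alphabet, wrapping A→Z: G, E, C, A, Y → W.
Second letter: letters move back 2 places in the alphabet, so w, u, s, q, o → m.
Putting it together: [platinum; W; m].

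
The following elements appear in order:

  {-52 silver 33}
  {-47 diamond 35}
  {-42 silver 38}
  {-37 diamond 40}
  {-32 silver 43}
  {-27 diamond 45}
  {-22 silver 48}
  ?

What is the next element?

{-17 diamond 50}

First value: -52, -47, -42, -37, -32, -27, -22 → -17 (+5 each step).
Rank: alternates silver ↔ diamond; silver, diamond, silver, diamond, silver, diamond, silver → diamond.
Third value — alternating steps +2, +3, +2, +3, …: 33, 35, 38, 40, 43, 45, 48 → 50.
Combining the parts gives {-17 diamond 50}.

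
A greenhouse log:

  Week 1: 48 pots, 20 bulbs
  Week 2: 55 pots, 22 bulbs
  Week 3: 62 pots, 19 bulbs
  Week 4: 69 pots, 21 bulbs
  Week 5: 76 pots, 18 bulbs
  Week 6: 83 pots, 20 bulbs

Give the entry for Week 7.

90 pots, 17 bulbs

Pots: +7 each step; 48, 55, 62, 69, 76, 83 → 90.
Bulbs: alternating steps +2, −3, +2, −3, …; 20, 22, 19, 21, 18, 20 → 17.
So the next line is 90 pots, 17 bulbs.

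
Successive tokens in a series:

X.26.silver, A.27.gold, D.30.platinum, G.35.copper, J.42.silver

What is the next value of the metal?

gold

For the metal, repeats silver → gold → platinum → copper: silver, gold, platinum, copper, silver → gold.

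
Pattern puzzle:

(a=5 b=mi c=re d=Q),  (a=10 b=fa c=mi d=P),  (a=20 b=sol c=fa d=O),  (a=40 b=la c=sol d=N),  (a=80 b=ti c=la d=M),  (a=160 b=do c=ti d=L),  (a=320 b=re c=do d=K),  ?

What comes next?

(a=640 b=mi c=re d=J)

A: ×2 each step, so 5, 10, 20, 40, 80, 160, 320 → 640.
For the b, runs through the solfège scale do→ti: mi, fa, sol, la, ti, do, re → mi.
For the c, runs through the solfège scale do→ti: re, mi, fa, sol, la, ti, do → re.
D goes Q, P, O, N, M, L, K → J (letters move back 1 place in the alphabet).
Combining the parts gives (a=640 b=mi c=re d=J).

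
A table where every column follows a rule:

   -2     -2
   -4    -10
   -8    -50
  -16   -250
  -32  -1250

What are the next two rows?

First component — ×2 each step: -2, -4, -8, -16, -32 → -64 → -128.
For the second component, ×5 each step: -2, -10, -50, -250, -1250 → -6250 → -31250.
So the next two rows are -64  -6250 and -128  -31250.

-64  -6250; -128  -31250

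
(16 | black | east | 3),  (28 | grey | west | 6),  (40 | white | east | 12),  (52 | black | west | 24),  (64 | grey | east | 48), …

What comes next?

(76 | white | west | 96)

For the first entry, +12 each step: 16, 28, 40, 52, 64 → 76.
Shade goes black, grey, white, black, grey → white (repeats black → grey → white).
Direction: alternates east ↔ west; east, west, east, west, east → west.
Fourth entry: 3, 6, 12, 24, 48 → 96 (×2 each step).
Putting it together: (76 | white | west | 96).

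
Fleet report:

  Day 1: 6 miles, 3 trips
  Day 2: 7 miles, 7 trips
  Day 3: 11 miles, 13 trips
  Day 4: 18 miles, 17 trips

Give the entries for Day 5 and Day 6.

Miles: 6, 7, 11, 18 → 28 → 41 (differences are 1, 4, 7, … (increasing by 3 each time)).
Trips goes 3, 7, 13, 17 → 23 → 27 (alternating steps +4, +6, +4, +6, …).
So the next two rows are 28 miles, 23 trips and 41 miles, 27 trips.

28 miles, 23 trips; 41 miles, 27 trips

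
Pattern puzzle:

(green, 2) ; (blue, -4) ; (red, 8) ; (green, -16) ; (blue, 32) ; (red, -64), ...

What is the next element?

Colour — repeats green → blue → red: green, blue, red, green, blue, red → green.
For the second component, ×(-2) each step: 2, -4, 8, -16, 32, -64 → 128.
So the next element is (green, 128).

(green, 128)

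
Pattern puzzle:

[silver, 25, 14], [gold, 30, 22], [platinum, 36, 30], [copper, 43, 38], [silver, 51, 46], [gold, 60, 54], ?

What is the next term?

[platinum, 70, 62]

Metal: repeats silver → gold → platinum → copper, so silver, gold, platinum, copper, silver, gold → platinum.
Second component: differences are 5, 6, 7, … (increasing by 1 each time); 25, 30, 36, 43, 51, 60 → 70.
Third component: +8 each step, so 14, 22, 30, 38, 46, 54 → 62.
Putting it together: [platinum, 70, 62].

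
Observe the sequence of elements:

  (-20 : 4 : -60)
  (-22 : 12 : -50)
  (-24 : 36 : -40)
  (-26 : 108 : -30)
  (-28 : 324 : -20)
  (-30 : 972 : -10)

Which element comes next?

(-32 : 2916 : 0)

First slot: −2 each step, so -20, -22, -24, -26, -28, -30 → -32.
Second slot: ×3 each step; 4, 12, 36, 108, 324, 972 → 2916.
Third slot: +10 each step; -60, -50, -40, -30, -20, -10 → 0.
So the next element is (-32 : 2916 : 0).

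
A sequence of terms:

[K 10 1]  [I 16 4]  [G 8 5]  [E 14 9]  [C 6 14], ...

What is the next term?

Letter: letters move back 2 places in the alphabet; K, I, G, E, C → A.
Second coordinate goes 10, 16, 8, 14, 6 → 12 (alternating steps +6, −8, +6, −8, …).
Third coordinate: 1, 4, 5, 9, 14 → 23 (each term is the sum of the two before it).
So the next term is [A 12 23].

[A 12 23]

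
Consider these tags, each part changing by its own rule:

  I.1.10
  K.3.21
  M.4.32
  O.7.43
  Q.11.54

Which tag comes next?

Letter: I, K, M, O, Q → S (letters move forward 2 places in the alphabet).
Second component: 1, 3, 4, 7, 11 → 18 (each term is the sum of the two before it).
Third component: 10, 21, 32, 43, 54 → 65 (+11 each step).
Putting it together: S.18.65.

S.18.65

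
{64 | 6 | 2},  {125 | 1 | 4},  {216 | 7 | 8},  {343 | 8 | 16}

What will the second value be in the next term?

Second value: each term is the sum of the two before it, so 6, 1, 7, 8 → 15.

15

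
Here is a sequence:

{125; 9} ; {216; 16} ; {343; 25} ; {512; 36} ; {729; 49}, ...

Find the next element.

{1000; 64}

First component: 125, 216, 343, 512, 729 → 1000 (perfect cubes: 5³, 6³, 7³, …).
Second component: perfect squares: 3², 4², 5², …, so 9, 16, 25, 36, 49 → 64.
Combining the parts gives {1000; 64}.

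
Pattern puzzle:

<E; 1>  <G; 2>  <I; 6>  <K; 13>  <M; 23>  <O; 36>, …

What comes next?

Letter — letters move forward 2 places in the alphabet: E, G, I, K, M, O → Q.
Second value: differences are 1, 4, 7, … (increasing by 3 each time), so 1, 2, 6, 13, 23, 36 → 52.
Combining the parts gives <Q; 52>.

<Q; 52>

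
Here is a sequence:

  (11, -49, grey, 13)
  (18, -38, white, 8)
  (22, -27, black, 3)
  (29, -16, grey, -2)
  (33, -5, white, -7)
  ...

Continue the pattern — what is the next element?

First value: 11, 18, 22, 29, 33 → 40 (alternating steps +7, +4, +7, +4, …).
Second value — +11 each step: -49, -38, -27, -16, -5 → 6.
Shade — repeats grey → white → black: grey, white, black, grey, white → black.
Fourth value: −5 each step, so 13, 8, 3, -2, -7 → -12.
Putting it together: (40, 6, black, -12).

(40, 6, black, -12)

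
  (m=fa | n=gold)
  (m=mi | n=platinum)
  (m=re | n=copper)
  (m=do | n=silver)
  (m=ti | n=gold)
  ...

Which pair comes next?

M: runs backward through the solfège scale do→ti; fa, mi, re, do, ti → la.
N: repeats gold → platinum → copper → silver; gold, platinum, copper, silver, gold → platinum.
So the next pair is (m=la | n=platinum).

(m=la | n=platinum)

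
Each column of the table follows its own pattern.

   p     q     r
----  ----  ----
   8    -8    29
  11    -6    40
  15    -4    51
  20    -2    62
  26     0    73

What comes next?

33  2  84

Column p — differences are 3, 4, 5, … (increasing by 1 each time): 8, 11, 15, 20, 26 → 33.
Column q: +2 each step; -8, -6, -4, -2, 0 → 2.
Column r: +11 each step, so 29, 40, 51, 62, 73 → 84.
Combining the parts gives 33  2  84.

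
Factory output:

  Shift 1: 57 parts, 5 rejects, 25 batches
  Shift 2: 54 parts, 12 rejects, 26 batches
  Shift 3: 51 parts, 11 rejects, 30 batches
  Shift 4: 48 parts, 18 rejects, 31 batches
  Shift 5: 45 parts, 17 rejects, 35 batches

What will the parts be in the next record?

For the parts, −3 each step: 57, 54, 51, 48, 45 → 42.

42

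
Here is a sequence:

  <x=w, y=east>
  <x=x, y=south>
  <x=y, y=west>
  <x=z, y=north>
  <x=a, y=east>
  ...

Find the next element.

<x=b, y=south>

X: w, x, y, z, a → b (letters move forward 1 place in the alphabet, wrapping Z→A).
For the y, repeats east → south → west → north: east, south, west, north, east → south.
So the next element is <x=b, y=south>.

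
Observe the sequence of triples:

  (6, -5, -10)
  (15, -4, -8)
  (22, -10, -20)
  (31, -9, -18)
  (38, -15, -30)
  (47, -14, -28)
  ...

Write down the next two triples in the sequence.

(54, -20, -40), (63, -19, -38)

First part: 6, 15, 22, 31, 38, 47 → 54 → 63 (alternating steps +9, +7, +9, +7, …).
Second part: -5, -4, -10, -9, -15, -14 → -20 → -19 (alternating steps +1, −6, +1, −6, …).
Third part: always 2 × the second part, so -10, -8, -20, -18, -30, -28 → -40 → -38.
So the next two triples are (54, -20, -40) and (63, -19, -38).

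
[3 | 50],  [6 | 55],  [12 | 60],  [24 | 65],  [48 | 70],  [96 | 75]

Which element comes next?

First component goes 3, 6, 12, 24, 48, 96 → 192 (×2 each step).
Second component: +5 each step; 50, 55, 60, 65, 70, 75 → 80.
Putting it together: [192 | 80].

[192 | 80]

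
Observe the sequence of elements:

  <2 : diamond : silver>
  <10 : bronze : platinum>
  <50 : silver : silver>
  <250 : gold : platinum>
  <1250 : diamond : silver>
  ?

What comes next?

<6250 : bronze : platinum>

First component: 2, 10, 50, 250, 1250 → 6250 (×5 each step).
Rank: diamond, bronze, silver, gold, diamond → bronze (repeats diamond → bronze → silver → gold).
Metal: alternates silver ↔ platinum, so silver, platinum, silver, platinum, silver → platinum.
So the next element is <6250 : bronze : platinum>.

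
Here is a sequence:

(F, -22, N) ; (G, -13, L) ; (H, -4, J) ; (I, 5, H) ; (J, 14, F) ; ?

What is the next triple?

(K, 23, D)

First letter: letters move forward 1 place in the alphabet, so F, G, H, I, J → K.
Second coordinate: -22, -13, -4, 5, 14 → 23 (+9 each step).
Second letter: letters move back 2 places in the alphabet, so N, L, J, H, F → D.
So the next triple is (K, 23, D).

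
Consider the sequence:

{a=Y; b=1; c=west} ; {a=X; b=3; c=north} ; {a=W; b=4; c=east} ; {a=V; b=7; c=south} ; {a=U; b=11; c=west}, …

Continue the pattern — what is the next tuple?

A: letters move back 1 place in the alphabet, so Y, X, W, V, U → T.
B — each term is the sum of the two before it: 1, 3, 4, 7, 11 → 18.
C — repeats west → north → east → south: west, north, east, south, west → north.
So the next tuple is {a=T; b=18; c=north}.

{a=T; b=18; c=north}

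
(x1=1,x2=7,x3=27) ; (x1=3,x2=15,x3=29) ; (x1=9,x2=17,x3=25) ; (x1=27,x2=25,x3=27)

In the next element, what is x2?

27

X2 goes 7, 15, 17, 25 → 27 (alternating steps +8, +2, +8, +2, …).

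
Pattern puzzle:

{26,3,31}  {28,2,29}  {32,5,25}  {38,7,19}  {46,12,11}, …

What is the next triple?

{56,19,1}

First value goes 26, 28, 32, 38, 46 → 56 (differences are 2, 4, 6, … (increasing by 2 each time)).
Second value: each term is the sum of the two before it; 3, 2, 5, 7, 12 → 19.
Third value: together with the first value always sums to 57; 31, 29, 25, 19, 11 → 1.
Putting it together: {56,19,1}.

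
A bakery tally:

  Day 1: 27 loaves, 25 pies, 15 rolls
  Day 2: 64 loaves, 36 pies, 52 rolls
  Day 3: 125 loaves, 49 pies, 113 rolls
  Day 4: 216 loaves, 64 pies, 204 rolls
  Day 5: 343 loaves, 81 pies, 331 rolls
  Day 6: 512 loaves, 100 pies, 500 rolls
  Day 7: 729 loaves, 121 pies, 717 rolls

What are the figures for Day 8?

Loaves goes 27, 64, 125, 216, 343, 512, 729 → 1000 (perfect cubes: 3³, 4³, 5³, …).
For the pies, perfect squares: 5², 6², 7², …: 25, 36, 49, 64, 81, 100, 121 → 144.
Rolls — always 12 less than the loaves: 15, 52, 113, 204, 331, 500, 717 → 988.
Combining the parts gives 1000 loaves, 144 pies, 988 rolls.

1000 loaves, 144 pies, 988 rolls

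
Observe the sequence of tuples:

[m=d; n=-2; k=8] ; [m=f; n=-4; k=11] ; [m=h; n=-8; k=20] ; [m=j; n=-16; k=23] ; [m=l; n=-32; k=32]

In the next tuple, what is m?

For the m, letters move forward 2 places in the alphabet: d, f, h, j, l → n.
N: ×2 each step, so -2, -4, -8, -16, -32 → -64.
For the k, alternating steps +3, +9, +3, +9, …: 8, 11, 20, 23, 32 → 35.

n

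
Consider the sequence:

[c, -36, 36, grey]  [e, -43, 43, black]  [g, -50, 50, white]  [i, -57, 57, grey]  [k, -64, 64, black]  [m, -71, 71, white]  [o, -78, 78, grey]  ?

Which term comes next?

Letter: c, e, g, i, k, m, o → q (letters move forward 2 places in the alphabet).
Second coordinate: −7 each step; -36, -43, -50, -57, -64, -71, -78 → -85.
Third coordinate: 36, 43, 50, 57, 64, 71, 78 → 85 (always the negative of the second coordinate).
Shade — repeats grey → black → white: grey, black, white, grey, black, white, grey → black.
So the next term is [q, -85, 85, black].

[q, -85, 85, black]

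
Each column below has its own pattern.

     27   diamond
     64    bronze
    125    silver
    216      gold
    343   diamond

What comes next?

512  bronze

For the first component, perfect cubes: 3³, 4³, 5³, …: 27, 64, 125, 216, 343 → 512.
Rank: repeats diamond → bronze → silver → gold; diamond, bronze, silver, gold, diamond → bronze.
So the next line is 512  bronze.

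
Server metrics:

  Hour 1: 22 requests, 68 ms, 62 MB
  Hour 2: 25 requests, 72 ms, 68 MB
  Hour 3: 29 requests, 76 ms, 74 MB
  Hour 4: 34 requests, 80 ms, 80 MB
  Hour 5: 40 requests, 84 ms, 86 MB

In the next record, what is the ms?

Ms: +4 each step, so 68, 72, 76, 80, 84 → 88.

88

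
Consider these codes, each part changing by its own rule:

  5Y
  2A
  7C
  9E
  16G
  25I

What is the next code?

First component goes 5, 2, 7, 9, 16, 25 → 41 (each term is the sum of the two before it).
Letter: Y, A, C, E, G, I → K (letters move forward 2 places in the alphabet, wrapping Z→A).
So the next code is 41K.

41K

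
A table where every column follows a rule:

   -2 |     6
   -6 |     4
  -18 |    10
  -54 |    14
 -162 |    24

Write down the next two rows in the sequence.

First component goes -2, -6, -18, -54, -162 → -486 → -1458 (×3 each step).
Second component: each term is the sum of the two before it, so 6, 4, 10, 14, 24 → 38 → 62.
So the next two rows are -486  38 and -1458  62.

-486  38; -1458  62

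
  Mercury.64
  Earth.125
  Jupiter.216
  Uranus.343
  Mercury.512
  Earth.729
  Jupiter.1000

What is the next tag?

Planet goes Mercury, Earth, Jupiter, Uranus, Mercury, Earth, Jupiter → Uranus (repeats Mercury → Earth → Jupiter → Uranus).
Second component — perfect cubes: 4³, 5³, 6³, …: 64, 125, 216, 343, 512, 729, 1000 → 1331.
Combining the parts gives Uranus.1331.

Uranus.1331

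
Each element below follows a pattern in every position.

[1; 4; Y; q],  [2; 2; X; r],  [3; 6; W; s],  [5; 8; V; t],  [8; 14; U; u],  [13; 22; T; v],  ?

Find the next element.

[21; 36; S; w]

First component: 1, 2, 3, 5, 8, 13 → 21 (each term is the sum of the two before it).
For the second component, each term is the sum of the two before it: 4, 2, 6, 8, 14, 22 → 36.
For the first letter, letters move back 1 place in the alphabet: Y, X, W, V, U, T → S.
Second letter — letters move forward 1 place in the alphabet: q, r, s, t, u, v → w.
Combining the parts gives [21; 36; S; w].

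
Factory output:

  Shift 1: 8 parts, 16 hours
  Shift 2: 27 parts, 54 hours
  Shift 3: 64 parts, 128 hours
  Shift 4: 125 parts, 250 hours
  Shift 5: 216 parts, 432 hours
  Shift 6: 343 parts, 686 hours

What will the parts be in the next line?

512

Parts: perfect cubes: 2³, 3³, 4³, …, so 8, 27, 64, 125, 216, 343 → 512.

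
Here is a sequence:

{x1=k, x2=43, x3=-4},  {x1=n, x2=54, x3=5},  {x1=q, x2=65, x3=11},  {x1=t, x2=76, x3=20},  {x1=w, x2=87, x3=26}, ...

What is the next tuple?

{x1=z, x2=98, x3=35}

X1 goes k, n, q, t, w → z (letters move forward 3 places in the alphabet).
X2 goes 43, 54, 65, 76, 87 → 98 (+11 each step).
X3: alternating steps +9, +6, +9, +6, …; -4, 5, 11, 20, 26 → 35.
Combining the parts gives {x1=z, x2=98, x3=35}.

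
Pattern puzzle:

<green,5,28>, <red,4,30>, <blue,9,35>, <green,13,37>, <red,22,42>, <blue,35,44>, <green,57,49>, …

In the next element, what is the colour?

red

Colour goes green, red, blue, green, red, blue, green → red (repeats green → red → blue).
Second coordinate goes 5, 4, 9, 13, 22, 35, 57 → 92 (each term is the sum of the two before it).
Third coordinate — alternating steps +2, +5, +2, +5, …: 28, 30, 35, 37, 42, 44, 49 → 51.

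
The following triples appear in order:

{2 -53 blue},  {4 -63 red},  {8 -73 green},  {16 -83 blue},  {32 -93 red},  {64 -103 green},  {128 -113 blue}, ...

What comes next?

First part — ×2 each step: 2, 4, 8, 16, 32, 64, 128 → 256.
Second part: −10 each step; -53, -63, -73, -83, -93, -103, -113 → -123.
Colour: repeats blue → red → green, so blue, red, green, blue, red, green, blue → red.
So the next triple is {256 -123 red}.

{256 -123 red}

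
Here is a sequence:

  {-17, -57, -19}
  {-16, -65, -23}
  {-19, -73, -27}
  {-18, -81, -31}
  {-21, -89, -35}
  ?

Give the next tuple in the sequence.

{-20, -97, -39}

First component goes -17, -16, -19, -18, -21 → -20 (alternating steps +1, −3, +1, −3, …).
Second component goes -57, -65, -73, -81, -89 → -97 (−8 each step).
Third component: -19, -23, -27, -31, -35 → -39 (−4 each step).
Combining the parts gives {-20, -97, -39}.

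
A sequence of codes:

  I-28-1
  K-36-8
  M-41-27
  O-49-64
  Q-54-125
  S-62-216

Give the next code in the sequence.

Letter: letters move forward 2 places in the alphabet, so I, K, M, O, Q, S → U.
For the second component, alternating steps +8, +5, +8, +5, …: 28, 36, 41, 49, 54, 62 → 67.
Third component: perfect cubes: 1³, 2³, 3³, …; 1, 8, 27, 64, 125, 216 → 343.
Combining the parts gives U-67-343.

U-67-343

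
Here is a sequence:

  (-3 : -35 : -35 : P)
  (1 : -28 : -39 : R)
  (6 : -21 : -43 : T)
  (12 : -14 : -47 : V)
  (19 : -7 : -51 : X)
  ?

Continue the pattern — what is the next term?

(27 : 0 : -55 : Z)

First coordinate: differences are 4, 5, 6, … (increasing by 1 each time), so -3, 1, 6, 12, 19 → 27.
Second coordinate goes -35, -28, -21, -14, -7 → 0 (+7 each step).
Third coordinate — −4 each step: -35, -39, -43, -47, -51 → -55.
Letter: letters move forward 2 places in the alphabet, so P, R, T, V, X → Z.
Combining the parts gives (27 : 0 : -55 : Z).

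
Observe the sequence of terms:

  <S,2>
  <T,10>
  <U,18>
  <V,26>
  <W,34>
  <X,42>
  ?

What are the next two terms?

<Y,50>, <Z,58>

Letter goes S, T, U, V, W, X → Y → Z (letters move forward 1 place in the alphabet).
For the second slot, +8 each step: 2, 10, 18, 26, 34, 42 → 50 → 58.
Putting the parts together: <Y,50> and then <Z,58>.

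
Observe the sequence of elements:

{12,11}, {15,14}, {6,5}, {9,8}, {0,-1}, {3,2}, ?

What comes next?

First slot: alternating steps +3, −9, +3, −9, …; 12, 15, 6, 9, 0, 3 → -6.
Second slot goes 11, 14, 5, 8, -1, 2 → -7 (always 1 less than the first slot).
So the next element is {-6,-7}.

{-6,-7}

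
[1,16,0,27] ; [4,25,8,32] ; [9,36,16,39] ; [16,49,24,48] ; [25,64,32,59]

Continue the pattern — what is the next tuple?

[36,81,40,72]

For the first component, perfect squares: 1², 2², 3², …: 1, 4, 9, 16, 25 → 36.
Second component: perfect squares: 4², 5², 6², …; 16, 25, 36, 49, 64 → 81.
Third component — +8 each step: 0, 8, 16, 24, 32 → 40.
Fourth component goes 27, 32, 39, 48, 59 → 72 (differences are 5, 7, 9, … (increasing by 2 each time)).
Putting it together: [36,81,40,72].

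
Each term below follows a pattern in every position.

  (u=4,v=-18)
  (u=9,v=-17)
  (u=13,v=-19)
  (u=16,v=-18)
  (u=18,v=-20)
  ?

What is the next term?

U: 4, 9, 13, 16, 18 → 19 (differences are 5, 4, 3, … (decreasing by 1 each time)).
V: alternating steps +1, −2, +1, −2, …; -18, -17, -19, -18, -20 → -19.
Combining the parts gives (u=19,v=-19).

(u=19,v=-19)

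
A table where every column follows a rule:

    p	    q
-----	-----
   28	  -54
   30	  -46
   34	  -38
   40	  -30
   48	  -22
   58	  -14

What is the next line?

70  -6

Column p: 28, 30, 34, 40, 48, 58 → 70 (differences are 2, 4, 6, … (increasing by 2 each time)).
Column q goes -54, -46, -38, -30, -22, -14 → -6 (+8 each step).
Combining the parts gives 70  -6.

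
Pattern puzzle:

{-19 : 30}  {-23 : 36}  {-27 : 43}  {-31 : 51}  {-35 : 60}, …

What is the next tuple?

{-39 : 70}

For the first entry, −4 each step: -19, -23, -27, -31, -35 → -39.
For the second entry, differences are 6, 7, 8, … (increasing by 1 each time): 30, 36, 43, 51, 60 → 70.
Putting it together: {-39 : 70}.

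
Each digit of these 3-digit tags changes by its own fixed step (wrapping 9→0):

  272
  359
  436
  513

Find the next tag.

690

First digit — +1 each step, mod 10: 2, 3, 4, 5 → 6.
Second digit goes 7, 5, 3, 1 → 9 (−2 each step, mod 10).
For the third digit, −3 each step, mod 10: 2, 9, 6, 3 → 0.
So the next tag is 690.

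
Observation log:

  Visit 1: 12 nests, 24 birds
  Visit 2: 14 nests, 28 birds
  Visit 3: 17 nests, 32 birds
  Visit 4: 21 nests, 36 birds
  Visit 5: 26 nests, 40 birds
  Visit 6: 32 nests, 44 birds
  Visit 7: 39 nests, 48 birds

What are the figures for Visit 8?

47 nests, 52 birds

Nests: differences are 2, 3, 4, … (increasing by 1 each time); 12, 14, 17, 21, 26, 32, 39 → 47.
For the birds, +4 each step: 24, 28, 32, 36, 40, 44, 48 → 52.
So the next record is 47 nests, 52 birds.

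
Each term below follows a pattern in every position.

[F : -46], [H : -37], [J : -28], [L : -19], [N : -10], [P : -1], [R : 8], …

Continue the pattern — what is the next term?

Letter goes F, H, J, L, N, P, R → T (letters move forward 2 places in the alphabet).
Second coordinate: +9 each step, so -46, -37, -28, -19, -10, -1, 8 → 17.
So the next term is [T : 17].

[T : 17]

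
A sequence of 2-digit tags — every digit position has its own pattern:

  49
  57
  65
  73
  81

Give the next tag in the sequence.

First digit — +1 each step, mod 10: 4, 5, 6, 7, 8 → 9.
Second digit — −2 each step, mod 10: 9, 7, 5, 3, 1 → 9.
So the next tag is 99.

99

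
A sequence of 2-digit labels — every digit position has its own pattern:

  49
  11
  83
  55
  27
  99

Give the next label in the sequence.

61

First digit: −3 each step, mod 10, so 4, 1, 8, 5, 2, 9 → 6.
Second digit: +2 each step, mod 10; 9, 1, 3, 5, 7, 9 → 1.
Putting it together: 61.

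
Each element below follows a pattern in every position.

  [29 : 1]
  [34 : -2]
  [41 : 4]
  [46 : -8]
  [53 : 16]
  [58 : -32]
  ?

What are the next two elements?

First part — alternating steps +5, +7, +5, +7, …: 29, 34, 41, 46, 53, 58 → 65 → 70.
Second part: ×(-2) each step, so 1, -2, 4, -8, 16, -32 → 64 → -128.
Putting the parts together: [65 : 64] and then [70 : -128].

[65 : 64], [70 : -128]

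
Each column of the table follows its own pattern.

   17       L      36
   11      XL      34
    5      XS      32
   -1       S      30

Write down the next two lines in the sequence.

First component: 17, 11, 5, -1 → -7 → -13 (−6 each step).
Size — runs through clothing sizes XS→XL: L, XL, XS, S → M → L.
Third component goes 36, 34, 32, 30 → 28 → 26 (−2 each step).
So the next two lines are -7  M  28 and -13  L  26.

-7  M  28; -13  L  26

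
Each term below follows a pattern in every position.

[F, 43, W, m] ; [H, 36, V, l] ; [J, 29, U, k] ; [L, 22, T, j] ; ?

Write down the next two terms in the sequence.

For the first letter, letters move forward 2 places in the alphabet: F, H, J, L → N → P.
For the second entry, −7 each step: 43, 36, 29, 22 → 15 → 8.
Second letter: W, V, U, T → S → R (letters move back 1 place in the alphabet).
Third letter: letters move back 1 place in the alphabet; m, l, k, j → i → h.
So the next two terms are [N, 15, S, i] and [P, 8, R, h].

[N, 15, S, i], [P, 8, R, h]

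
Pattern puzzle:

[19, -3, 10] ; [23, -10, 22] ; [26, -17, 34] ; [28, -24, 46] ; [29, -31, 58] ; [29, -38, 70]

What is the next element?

[28, -45, 82]

First part: differences are 4, 3, 2, … (decreasing by 1 each time); 19, 23, 26, 28, 29, 29 → 28.
For the second part, −7 each step: -3, -10, -17, -24, -31, -38 → -45.
Third part: +12 each step; 10, 22, 34, 46, 58, 70 → 82.
So the next element is [28, -45, 82].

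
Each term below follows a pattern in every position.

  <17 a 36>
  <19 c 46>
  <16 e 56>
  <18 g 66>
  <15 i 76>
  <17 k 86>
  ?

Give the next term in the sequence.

First part: alternating steps +2, −3, +2, −3, …, so 17, 19, 16, 18, 15, 17 → 14.
Letter: a, c, e, g, i, k → m (letters move forward 2 places in the alphabet).
Third part — +10 each step: 36, 46, 56, 66, 76, 86 → 96.
Putting it together: <14 m 96>.

<14 m 96>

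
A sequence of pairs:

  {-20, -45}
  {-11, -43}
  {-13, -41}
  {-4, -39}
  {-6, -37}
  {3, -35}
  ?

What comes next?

{1, -33}

For the first component, alternating steps +9, −2, +9, −2, …: -20, -11, -13, -4, -6, 3 → 1.
Second component goes -45, -43, -41, -39, -37, -35 → -33 (+2 each step).
So the next pair is {1, -33}.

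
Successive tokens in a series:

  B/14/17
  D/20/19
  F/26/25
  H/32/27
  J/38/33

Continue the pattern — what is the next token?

L/44/35

Letter: letters move forward 2 places in the alphabet; B, D, F, H, J → L.
Second component — +6 each step: 14, 20, 26, 32, 38 → 44.
Third component: alternating steps +2, +6, +2, +6, …, so 17, 19, 25, 27, 33 → 35.
Combining the parts gives L/44/35.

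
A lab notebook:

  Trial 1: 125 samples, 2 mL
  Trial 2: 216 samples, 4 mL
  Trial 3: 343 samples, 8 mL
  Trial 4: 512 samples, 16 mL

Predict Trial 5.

For the samples, perfect cubes: 5³, 6³, 7³, …: 125, 216, 343, 512 → 729.
ML: ×2 each step, so 2, 4, 8, 16 → 32.
So the next line is 729 samples, 32 mL.

729 samples, 32 mL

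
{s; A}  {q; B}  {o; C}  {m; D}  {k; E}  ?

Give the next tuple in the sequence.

{i; F}

First letter: letters move back 2 places in the alphabet, so s, q, o, m, k → i.
Second letter goes A, B, C, D, E → F (letters move forward 1 place in the alphabet).
Putting it together: {i; F}.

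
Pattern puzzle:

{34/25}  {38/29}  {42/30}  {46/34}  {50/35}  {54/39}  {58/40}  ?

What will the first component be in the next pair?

First component goes 34, 38, 42, 46, 50, 54, 58 → 62 (+4 each step).

62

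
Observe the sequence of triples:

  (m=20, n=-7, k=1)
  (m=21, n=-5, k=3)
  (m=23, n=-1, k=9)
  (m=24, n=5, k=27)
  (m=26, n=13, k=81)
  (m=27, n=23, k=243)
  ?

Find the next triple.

(m=29, n=35, k=729)

M: alternating steps +1, +2, +1, +2, …; 20, 21, 23, 24, 26, 27 → 29.
N goes -7, -5, -1, 5, 13, 23 → 35 (differences are 2, 4, 6, … (increasing by 2 each time)).
K: 1, 3, 9, 27, 81, 243 → 729 (×3 each step).
Combining the parts gives (m=29, n=35, k=729).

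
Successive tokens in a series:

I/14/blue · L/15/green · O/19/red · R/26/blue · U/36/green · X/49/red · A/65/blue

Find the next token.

D/84/green

Letter — letters move forward 3 places in the alphabet, wrapping Z→A: I, L, O, R, U, X, A → D.
Second component: differences are 1, 4, 7, … (increasing by 3 each time); 14, 15, 19, 26, 36, 49, 65 → 84.
Colour: repeats blue → green → red, so blue, green, red, blue, green, red, blue → green.
Combining the parts gives D/84/green.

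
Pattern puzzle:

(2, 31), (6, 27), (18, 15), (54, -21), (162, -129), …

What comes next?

(486, -453)

First part: ×3 each step; 2, 6, 18, 54, 162 → 486.
Second part — together with the first part always sums to 33: 31, 27, 15, -21, -129 → -453.
So the next pair is (486, -453).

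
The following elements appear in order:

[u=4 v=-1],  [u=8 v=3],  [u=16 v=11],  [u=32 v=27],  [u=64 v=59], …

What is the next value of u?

U — ×2 each step: 4, 8, 16, 32, 64 → 128.

128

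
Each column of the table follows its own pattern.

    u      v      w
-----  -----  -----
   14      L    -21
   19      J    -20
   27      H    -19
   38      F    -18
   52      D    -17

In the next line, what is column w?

Column u: differences are 5, 8, 11, … (increasing by 3 each time), so 14, 19, 27, 38, 52 → 69.
Column v: L, J, H, F, D → B (letters move back 2 places in the alphabet).
Column w: +1 each step, so -21, -20, -19, -18, -17 → -16.

-16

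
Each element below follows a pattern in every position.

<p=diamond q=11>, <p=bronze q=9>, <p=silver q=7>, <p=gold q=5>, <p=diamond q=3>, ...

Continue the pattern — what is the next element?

P — repeats diamond → bronze → silver → gold: diamond, bronze, silver, gold, diamond → bronze.
Q goes 11, 9, 7, 5, 3 → 1 (−2 each step).
Combining the parts gives <p=bronze q=1>.

<p=bronze q=1>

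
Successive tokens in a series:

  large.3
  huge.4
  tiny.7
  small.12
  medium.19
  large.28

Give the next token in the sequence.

huge.39

Size: repeats large → huge → tiny → small → medium, so large, huge, tiny, small, medium, large → huge.
Second component: differences are 1, 3, 5, … (increasing by 2 each time); 3, 4, 7, 12, 19, 28 → 39.
Putting it together: huge.39.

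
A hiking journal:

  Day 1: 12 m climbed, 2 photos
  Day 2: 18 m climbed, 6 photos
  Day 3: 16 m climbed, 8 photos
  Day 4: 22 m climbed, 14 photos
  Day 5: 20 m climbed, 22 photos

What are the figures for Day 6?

26 m climbed, 36 photos

For the m climbed, alternating steps +6, −2, +6, −2, …: 12, 18, 16, 22, 20 → 26.
Photos: each term is the sum of the two before it, so 2, 6, 8, 14, 22 → 36.
Putting it together: 26 m climbed, 36 photos.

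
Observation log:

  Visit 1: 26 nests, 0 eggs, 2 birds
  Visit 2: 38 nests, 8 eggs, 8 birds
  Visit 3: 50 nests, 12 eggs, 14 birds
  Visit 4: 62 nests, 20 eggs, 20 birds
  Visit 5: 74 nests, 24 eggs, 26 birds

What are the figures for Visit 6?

Nests — +12 each step: 26, 38, 50, 62, 74 → 86.
Eggs: alternating steps +8, +4, +8, +4, …; 0, 8, 12, 20, 24 → 32.
Birds: 2, 8, 14, 20, 26 → 32 (+6 each step).
Putting it together: 86 nests, 32 eggs, 32 birds.

86 nests, 32 eggs, 32 birds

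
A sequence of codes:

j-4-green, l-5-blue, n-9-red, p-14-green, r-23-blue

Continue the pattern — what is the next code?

Letter: letters move forward 2 places in the alphabet; j, l, n, p, r → t.
Second component — each term is the sum of the two before it: 4, 5, 9, 14, 23 → 37.
Colour — repeats green → blue → red: green, blue, red, green, blue → red.
So the next code is t-37-red.

t-37-red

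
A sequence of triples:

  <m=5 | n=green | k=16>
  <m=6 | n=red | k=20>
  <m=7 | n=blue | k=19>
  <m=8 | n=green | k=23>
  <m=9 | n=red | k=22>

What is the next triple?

M — +1 each step: 5, 6, 7, 8, 9 → 10.
N: repeats green → red → blue, so green, red, blue, green, red → blue.
K: alternating steps +4, −1, +4, −1, …, so 16, 20, 19, 23, 22 → 26.
Putting it together: <m=10 | n=blue | k=26>.

<m=10 | n=blue | k=26>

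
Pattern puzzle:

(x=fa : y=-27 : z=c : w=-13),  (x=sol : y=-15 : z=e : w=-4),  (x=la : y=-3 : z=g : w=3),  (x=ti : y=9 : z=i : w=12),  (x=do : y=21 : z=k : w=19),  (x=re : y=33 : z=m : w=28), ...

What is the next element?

X: runs through the solfège scale do→ti, so fa, sol, la, ti, do, re → mi.
Y goes -27, -15, -3, 9, 21, 33 → 45 (+12 each step).
Z: c, e, g, i, k, m → o (letters move forward 2 places in the alphabet).
For the w, alternating steps +9, +7, +9, +7, …: -13, -4, 3, 12, 19, 28 → 35.
Putting it together: (x=mi : y=45 : z=o : w=35).

(x=mi : y=45 : z=o : w=35)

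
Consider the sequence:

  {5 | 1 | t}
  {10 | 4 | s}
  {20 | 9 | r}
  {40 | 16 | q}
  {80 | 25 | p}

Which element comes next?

First coordinate — ×2 each step: 5, 10, 20, 40, 80 → 160.
Second coordinate — perfect squares: 1², 2², 3², …: 1, 4, 9, 16, 25 → 36.
Letter: letters move back 1 place in the alphabet, so t, s, r, q, p → o.
Putting it together: {160 | 36 | o}.

{160 | 36 | o}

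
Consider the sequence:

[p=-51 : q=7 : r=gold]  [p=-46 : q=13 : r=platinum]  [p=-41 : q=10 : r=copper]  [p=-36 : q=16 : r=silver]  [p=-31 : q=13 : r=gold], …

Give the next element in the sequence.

[p=-26 : q=19 : r=platinum]

P: +5 each step, so -51, -46, -41, -36, -31 → -26.
Q goes 7, 13, 10, 16, 13 → 19 (alternating steps +6, −3, +6, −3, …).
R: gold, platinum, copper, silver, gold → platinum (repeats gold → platinum → copper → silver).
So the next element is [p=-26 : q=19 : r=platinum].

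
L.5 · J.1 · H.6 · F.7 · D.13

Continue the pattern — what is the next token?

B.20

Letter: L, J, H, F, D → B (letters move back 2 places in the alphabet).
Second component: each term is the sum of the two before it, so 5, 1, 6, 7, 13 → 20.
Putting it together: B.20.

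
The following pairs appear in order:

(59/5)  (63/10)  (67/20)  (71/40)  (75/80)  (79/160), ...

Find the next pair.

For the first component, +4 each step: 59, 63, 67, 71, 75, 79 → 83.
Second component goes 5, 10, 20, 40, 80, 160 → 320 (×2 each step).
So the next pair is (83/320).

(83/320)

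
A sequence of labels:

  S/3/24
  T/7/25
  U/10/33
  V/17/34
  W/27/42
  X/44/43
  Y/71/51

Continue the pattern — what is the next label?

Z/115/52

Letter: S, T, U, V, W, X, Y → Z (letters move forward 1 place in the alphabet).
Second component — each term is the sum of the two before it: 3, 7, 10, 17, 27, 44, 71 → 115.
Third component — alternating steps +1, +8, +1, +8, …: 24, 25, 33, 34, 42, 43, 51 → 52.
So the next label is Z/115/52.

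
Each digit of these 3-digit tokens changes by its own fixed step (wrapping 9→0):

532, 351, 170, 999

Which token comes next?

First digit: 5, 3, 1, 9 → 7 (−2 each step, mod 10).
Second digit: +2 each step, mod 10; 3, 5, 7, 9 → 1.
Third digit goes 2, 1, 0, 9 → 8 (−1 each step, mod 10).
Putting it together: 718.

718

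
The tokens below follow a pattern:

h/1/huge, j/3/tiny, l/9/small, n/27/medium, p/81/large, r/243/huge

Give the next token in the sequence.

Letter — letters move forward 2 places in the alphabet: h, j, l, n, p, r → t.
For the second component, ×3 each step: 1, 3, 9, 27, 81, 243 → 729.
Size: repeats huge → tiny → small → medium → large; huge, tiny, small, medium, large, huge → tiny.
Combining the parts gives t/729/tiny.

t/729/tiny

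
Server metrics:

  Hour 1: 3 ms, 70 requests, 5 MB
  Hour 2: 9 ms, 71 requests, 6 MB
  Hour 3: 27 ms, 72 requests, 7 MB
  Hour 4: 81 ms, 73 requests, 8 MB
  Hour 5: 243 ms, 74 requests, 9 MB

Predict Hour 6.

Ms — ×3 each step: 3, 9, 27, 81, 243 → 729.
Requests: 70, 71, 72, 73, 74 → 75 (+1 each step).
MB: +1 each step, so 5, 6, 7, 8, 9 → 10.
Putting it together: 729 ms, 75 requests, 10 MB.

729 ms, 75 requests, 10 MB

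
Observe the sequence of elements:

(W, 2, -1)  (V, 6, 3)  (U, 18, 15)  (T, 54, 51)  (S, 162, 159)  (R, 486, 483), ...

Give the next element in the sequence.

(Q, 1458, 1455)

Letter: letters move back 1 place in the alphabet, so W, V, U, T, S, R → Q.
Second slot: 2, 6, 18, 54, 162, 486 → 1458 (×3 each step).
Third slot — always 3 less than the second slot: -1, 3, 15, 51, 159, 483 → 1455.
So the next element is (Q, 1458, 1455).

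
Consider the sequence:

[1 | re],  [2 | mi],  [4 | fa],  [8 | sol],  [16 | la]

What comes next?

[32 | ti]

First part — ×2 each step: 1, 2, 4, 8, 16 → 32.
Note — runs through the solfège scale do→ti: re, mi, fa, sol, la → ti.
Combining the parts gives [32 | ti].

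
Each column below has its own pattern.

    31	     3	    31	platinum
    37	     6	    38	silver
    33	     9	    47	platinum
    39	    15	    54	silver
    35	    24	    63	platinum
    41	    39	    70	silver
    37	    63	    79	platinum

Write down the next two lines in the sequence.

First component: 31, 37, 33, 39, 35, 41, 37 → 43 → 39 (alternating steps +6, −4, +6, −4, …).
For the second component, each term is the sum of the two before it: 3, 6, 9, 15, 24, 39, 63 → 102 → 165.
Third component: alternating steps +7, +9, +7, +9, …, so 31, 38, 47, 54, 63, 70, 79 → 86 → 95.
Metal: alternates platinum ↔ silver; platinum, silver, platinum, silver, platinum, silver, platinum → silver → platinum.
So the next two lines are 43  102  86  silver and 39  165  95  platinum.

43  102  86  silver; 39  165  95  platinum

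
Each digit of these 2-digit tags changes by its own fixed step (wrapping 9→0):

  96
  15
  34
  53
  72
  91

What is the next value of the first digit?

First digit: +2 each step, mod 10; 9, 1, 3, 5, 7, 9 → 1.

1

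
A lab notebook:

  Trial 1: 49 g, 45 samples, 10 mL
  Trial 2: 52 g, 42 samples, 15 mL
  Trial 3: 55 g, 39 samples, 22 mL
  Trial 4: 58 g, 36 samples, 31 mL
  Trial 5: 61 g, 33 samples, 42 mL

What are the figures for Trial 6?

G: +3 each step; 49, 52, 55, 58, 61 → 64.
Samples — −3 each step: 45, 42, 39, 36, 33 → 30.
ML goes 10, 15, 22, 31, 42 → 55 (differences are 5, 7, 9, … (increasing by 2 each time)).
So the next line is 64 g, 30 samples, 55 mL.

64 g, 30 samples, 55 mL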